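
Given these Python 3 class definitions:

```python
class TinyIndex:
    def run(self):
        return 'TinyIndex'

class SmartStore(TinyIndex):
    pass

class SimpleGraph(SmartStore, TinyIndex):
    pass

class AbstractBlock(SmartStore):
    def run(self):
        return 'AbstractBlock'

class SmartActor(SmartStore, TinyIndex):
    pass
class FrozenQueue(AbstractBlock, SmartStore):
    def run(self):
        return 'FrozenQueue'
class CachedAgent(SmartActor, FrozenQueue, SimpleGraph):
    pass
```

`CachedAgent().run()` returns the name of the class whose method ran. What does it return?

L[CachedAgent] = CachedAgent + merge(L[SmartActor], L[FrozenQueue], L[SimpleGraph], [SmartActor FrozenQueue SimpleGraph])
  take SmartActor:  [SmartActor SmartStore TinyIndex object] + [FrozenQueue AbstractBlock SmartStore TinyIndex object] + [SimpleGraph SmartStore TinyIndex object] + [SmartActor FrozenQueue SimpleGraph]
  take FrozenQueue:  [SmartStore TinyIndex object] + [FrozenQueue AbstractBlock SmartStore TinyIndex object] + [SimpleGraph SmartStore TinyIndex object] + [FrozenQueue SimpleGraph]
  take AbstractBlock:  [SmartStore TinyIndex object] + [AbstractBlock SmartStore TinyIndex object] + [SimpleGraph SmartStore TinyIndex object] + [SimpleGraph]
  take SimpleGraph:  [SmartStore TinyIndex object] + [SmartStore TinyIndex object] + [SimpleGraph SmartStore TinyIndex object] + [SimpleGraph]
  take SmartStore:  [SmartStore TinyIndex object] + [SmartStore TinyIndex object] + [SmartStore TinyIndex object]
  take TinyIndex:  [TinyIndex object] + [TinyIndex object] + [TinyIndex object]
  take object:  [object] + [object] + [object]
MRO: CachedAgent SmartActor FrozenQueue AbstractBlock SimpleGraph SmartStore TinyIndex object
run is defined in: AbstractBlock, FrozenQueue, TinyIndex. First along the MRO is FrozenQueue.

FrozenQueue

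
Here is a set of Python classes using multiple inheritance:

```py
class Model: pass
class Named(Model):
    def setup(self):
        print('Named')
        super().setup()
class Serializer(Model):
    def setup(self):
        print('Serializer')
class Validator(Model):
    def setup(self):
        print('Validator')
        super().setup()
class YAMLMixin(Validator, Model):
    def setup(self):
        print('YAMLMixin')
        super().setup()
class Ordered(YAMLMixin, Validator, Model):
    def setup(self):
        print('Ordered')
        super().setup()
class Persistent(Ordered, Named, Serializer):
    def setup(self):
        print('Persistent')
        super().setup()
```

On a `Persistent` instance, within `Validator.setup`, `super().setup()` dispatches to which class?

L[Persistent] = Persistent + merge(L[Ordered], L[Named], L[Serializer], [Ordered Named Serializer])
  take Ordered:  [Ordered YAMLMixin Validator Model object] + [Named Model object] + [Serializer Model object] + [Ordered Named Serializer]
  take YAMLMixin:  [YAMLMixin Validator Model object] + [Named Model object] + [Serializer Model object] + [Named Serializer]
  take Validator:  [Validator Model object] + [Named Model object] + [Serializer Model object] + [Named Serializer]
  take Named:  [Model object] + [Named Model object] + [Serializer Model object] + [Named Serializer]
  take Serializer:  [Model object] + [Model object] + [Serializer Model object] + [Serializer]
  take Model:  [Model object] + [Model object] + [Model object]
  take object:  [object] + [object] + [object]
MRO: Persistent Ordered YAMLMixin Validator Named Serializer Model object
super() in Validator.setup on a Persistent instance goes to the class after Validator in Persistent's MRO: Named.

Named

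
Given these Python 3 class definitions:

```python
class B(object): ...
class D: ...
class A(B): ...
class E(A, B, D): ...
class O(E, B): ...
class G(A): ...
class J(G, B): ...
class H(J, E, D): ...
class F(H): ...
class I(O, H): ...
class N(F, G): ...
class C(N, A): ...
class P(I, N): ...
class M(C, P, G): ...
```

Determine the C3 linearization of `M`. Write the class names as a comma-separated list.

M, C, P, I, O, N, F, H, J, G, E, A, B, D, object

L[M] = M + merge(L[C], L[P], L[G], [C P G])
  take C:  [C N F H J G E A B D object] + [P I O N F H J G E A B D object] + [G A B object] + [C P G]
  take P:  [N F H J G E A B D object] + [P I O N F H J G E A B D object] + [G A B object] + [P G]
  take I:  [N F H J G E A B D object] + [I O N F H J G E A B D object] + [G A B object] + [G]
  take O:  [N F H J G E A B D object] + [O N F H J G E A B D object] + [G A B object] + [G]
  take N:  [N F H J G E A B D object] + [N F H J G E A B D object] + [G A B object] + [G]
  take F:  [F H J G E A B D object] + [F H J G E A B D object] + [G A B object] + [G]
  take H:  [H J G E A B D object] + [H J G E A B D object] + [G A B object] + [G]
  take J:  [J G E A B D object] + [J G E A B D object] + [G A B object] + [G]
  take G:  [G E A B D object] + [G E A B D object] + [G A B object] + [G]
  take E:  [E A B D object] + [E A B D object] + [A B object]
  take A:  [A B D object] + [A B D object] + [A B object]
  take B:  [B D object] + [B D object] + [B object]
  take D:  [D object] + [D object] + [object]
  take object:  [object] + [object] + [object]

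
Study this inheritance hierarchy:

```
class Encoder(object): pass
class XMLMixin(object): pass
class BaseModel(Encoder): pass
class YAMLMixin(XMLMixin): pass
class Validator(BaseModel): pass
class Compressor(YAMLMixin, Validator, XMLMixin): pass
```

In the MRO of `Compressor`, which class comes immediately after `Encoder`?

L[Compressor] = Compressor + merge(L[YAMLMixin], L[Validator], L[XMLMixin], [YAMLMixin Validator XMLMixin])
  take YAMLMixin:  [YAMLMixin XMLMixin object] + [Validator BaseModel Encoder object] + [XMLMixin object] + [YAMLMixin Validator XMLMixin]
  take Validator:  [XMLMixin object] + [Validator BaseModel Encoder object] + [XMLMixin object] + [Validator XMLMixin]
  take XMLMixin:  [XMLMixin object] + [BaseModel Encoder object] + [XMLMixin object] + [XMLMixin]
  take BaseModel:  [object] + [BaseModel Encoder object] + [object]
  take Encoder:  [object] + [Encoder object] + [object]
  take object:  [object] + [object] + [object]
MRO: Compressor YAMLMixin Validator XMLMixin BaseModel Encoder object
Encoder is at position 5; next is object.

object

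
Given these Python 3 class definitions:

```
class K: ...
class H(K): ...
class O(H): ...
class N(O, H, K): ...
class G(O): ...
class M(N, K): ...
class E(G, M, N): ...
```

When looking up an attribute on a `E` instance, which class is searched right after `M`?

L[E] = E + merge(L[G], L[M], L[N], [G M N])
  take G:  [G O H K object] + [M N O H K object] + [N O H K object] + [G M N]
  take M:  [O H K object] + [M N O H K object] + [N O H K object] + [M N]
  take N:  [O H K object] + [N O H K object] + [N O H K object] + [N]
  take O:  [O H K object] + [O H K object] + [O H K object]
  take H:  [H K object] + [H K object] + [H K object]
  take K:  [K object] + [K object] + [K object]
  take object:  [object] + [object] + [object]
MRO: E G M N O H K object
M is at position 2; next is N.

N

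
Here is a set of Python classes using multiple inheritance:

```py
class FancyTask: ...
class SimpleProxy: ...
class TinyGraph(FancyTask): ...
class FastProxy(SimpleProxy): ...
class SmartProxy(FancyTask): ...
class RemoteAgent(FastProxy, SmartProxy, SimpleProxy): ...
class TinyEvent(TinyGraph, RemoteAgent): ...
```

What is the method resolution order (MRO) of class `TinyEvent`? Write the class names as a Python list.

[TinyEvent, TinyGraph, RemoteAgent, FastProxy, SmartProxy, SimpleProxy, FancyTask, object]

L[TinyEvent] = TinyEvent + merge(L[TinyGraph], L[RemoteAgent], [TinyGraph RemoteAgent])
  take TinyGraph:  [TinyGraph FancyTask object] + [RemoteAgent FastProxy SmartProxy SimpleProxy FancyTask object] + [TinyGraph RemoteAgent]
  take RemoteAgent:  [FancyTask object] + [RemoteAgent FastProxy SmartProxy SimpleProxy FancyTask object] + [RemoteAgent]
  take FastProxy:  [FancyTask object] + [FastProxy SmartProxy SimpleProxy FancyTask object]
  take SmartProxy:  [FancyTask object] + [SmartProxy SimpleProxy FancyTask object]
  take SimpleProxy:  [FancyTask object] + [SimpleProxy FancyTask object]
  take FancyTask:  [FancyTask object] + [FancyTask object]
  take object:  [object] + [object]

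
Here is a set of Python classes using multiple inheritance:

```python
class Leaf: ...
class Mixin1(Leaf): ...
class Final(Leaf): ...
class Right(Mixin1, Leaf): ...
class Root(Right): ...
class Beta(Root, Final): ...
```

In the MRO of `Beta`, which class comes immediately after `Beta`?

L[Beta] = Beta + merge(L[Root], L[Final], [Root Final])
  take Root:  [Root Right Mixin1 Leaf object] + [Final Leaf object] + [Root Final]
  take Right:  [Right Mixin1 Leaf object] + [Final Leaf object] + [Final]
  take Mixin1:  [Mixin1 Leaf object] + [Final Leaf object] + [Final]
  take Final:  [Leaf object] + [Final Leaf object] + [Final]
  take Leaf:  [Leaf object] + [Leaf object]
  take object:  [object] + [object]
MRO: Beta Root Right Mixin1 Final Leaf object
Beta is at position 0; next is Root.

Root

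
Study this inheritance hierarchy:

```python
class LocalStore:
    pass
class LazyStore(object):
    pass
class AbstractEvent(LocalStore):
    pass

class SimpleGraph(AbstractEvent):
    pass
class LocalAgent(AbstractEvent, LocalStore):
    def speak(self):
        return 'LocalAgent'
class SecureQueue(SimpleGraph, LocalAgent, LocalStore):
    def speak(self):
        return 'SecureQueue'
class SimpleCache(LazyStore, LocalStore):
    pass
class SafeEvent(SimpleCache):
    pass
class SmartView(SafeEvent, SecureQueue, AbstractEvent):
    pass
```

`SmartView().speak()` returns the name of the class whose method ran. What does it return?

L[SmartView] = SmartView + merge(L[SafeEvent], L[SecureQueue], L[AbstractEvent], [SafeEvent SecureQueue AbstractEvent])
  take SafeEvent:  [SafeEvent SimpleCache LazyStore LocalStore object] + [SecureQueue SimpleGraph LocalAgent AbstractEvent LocalStore object] + [AbstractEvent LocalStore object] + [SafeEvent SecureQueue AbstractEvent]
  take SimpleCache:  [SimpleCache LazyStore LocalStore object] + [SecureQueue SimpleGraph LocalAgent AbstractEvent LocalStore object] + [AbstractEvent LocalStore object] + [SecureQueue AbstractEvent]
  take LazyStore:  [LazyStore LocalStore object] + [SecureQueue SimpleGraph LocalAgent AbstractEvent LocalStore object] + [AbstractEvent LocalStore object] + [SecureQueue AbstractEvent]
  take SecureQueue:  [LocalStore object] + [SecureQueue SimpleGraph LocalAgent AbstractEvent LocalStore object] + [AbstractEvent LocalStore object] + [SecureQueue AbstractEvent]
  take SimpleGraph:  [LocalStore object] + [SimpleGraph LocalAgent AbstractEvent LocalStore object] + [AbstractEvent LocalStore object] + [AbstractEvent]
  take LocalAgent:  [LocalStore object] + [LocalAgent AbstractEvent LocalStore object] + [AbstractEvent LocalStore object] + [AbstractEvent]
  take AbstractEvent:  [LocalStore object] + [AbstractEvent LocalStore object] + [AbstractEvent LocalStore object] + [AbstractEvent]
  take LocalStore:  [LocalStore object] + [LocalStore object] + [LocalStore object]
  take object:  [object] + [object] + [object]
MRO: SmartView SafeEvent SimpleCache LazyStore SecureQueue SimpleGraph LocalAgent AbstractEvent LocalStore object
speak is defined in: LocalAgent, SecureQueue. First along the MRO is SecureQueue.

SecureQueue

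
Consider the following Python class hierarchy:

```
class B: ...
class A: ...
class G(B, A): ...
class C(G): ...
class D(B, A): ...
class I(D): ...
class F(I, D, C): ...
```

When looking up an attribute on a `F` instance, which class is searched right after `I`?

D

L[F] = F + merge(L[I], L[D], L[C], [I D C])
  take I:  [I D B A object] + [D B A object] + [C G B A object] + [I D C]
  take D:  [D B A object] + [D B A object] + [C G B A object] + [D C]
  take C:  [B A object] + [B A object] + [C G B A object] + [C]
  take G:  [B A object] + [B A object] + [G B A object]
  take B:  [B A object] + [B A object] + [B A object]
  take A:  [A object] + [A object] + [A object]
  take object:  [object] + [object] + [object]
MRO: F I D C G B A object
I is at position 1; next is D.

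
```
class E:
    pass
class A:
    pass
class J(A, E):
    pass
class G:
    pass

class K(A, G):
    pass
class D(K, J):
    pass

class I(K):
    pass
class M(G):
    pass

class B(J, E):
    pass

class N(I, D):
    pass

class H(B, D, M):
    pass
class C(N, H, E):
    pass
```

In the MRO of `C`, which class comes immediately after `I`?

L[C] = C + merge(L[N], L[H], L[E], [N H E])
  take N:  [N I D K J A G E object] + [H B D K J A M G E object] + [E object] + [N H E]
  take I:  [I D K J A G E object] + [H B D K J A M G E object] + [E object] + [H E]
  take H:  [D K J A G E object] + [H B D K J A M G E object] + [E object] + [H E]
  take B:  [D K J A G E object] + [B D K J A M G E object] + [E object] + [E]
  take D:  [D K J A G E object] + [D K J A M G E object] + [E object] + [E]
  take K:  [K J A G E object] + [K J A M G E object] + [E object] + [E]
  take J:  [J A G E object] + [J A M G E object] + [E object] + [E]
  take A:  [A G E object] + [A M G E object] + [E object] + [E]
  take M:  [G E object] + [M G E object] + [E object] + [E]
  take G:  [G E object] + [G E object] + [E object] + [E]
  take E:  [E object] + [E object] + [E object] + [E]
  take object:  [object] + [object] + [object]
MRO: C N I H B D K J A M G E object
I is at position 2; next is H.

H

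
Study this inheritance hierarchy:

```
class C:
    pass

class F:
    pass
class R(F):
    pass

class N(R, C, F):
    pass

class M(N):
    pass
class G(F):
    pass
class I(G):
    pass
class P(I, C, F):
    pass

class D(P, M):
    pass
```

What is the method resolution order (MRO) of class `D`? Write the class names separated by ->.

L[D] = D + merge(L[P], L[M], [P M])
  take P:  [P I G C F object] + [M N R C F object] + [P M]
  take I:  [I G C F object] + [M N R C F object] + [M]
  take G:  [G C F object] + [M N R C F object] + [M]
  take M:  [C F object] + [M N R C F object] + [M]
  take N:  [C F object] + [N R C F object]
  take R:  [C F object] + [R C F object]
  take C:  [C F object] + [C F object]
  take F:  [F object] + [F object]
  take object:  [object] + [object]

D -> P -> I -> G -> M -> N -> R -> C -> F -> object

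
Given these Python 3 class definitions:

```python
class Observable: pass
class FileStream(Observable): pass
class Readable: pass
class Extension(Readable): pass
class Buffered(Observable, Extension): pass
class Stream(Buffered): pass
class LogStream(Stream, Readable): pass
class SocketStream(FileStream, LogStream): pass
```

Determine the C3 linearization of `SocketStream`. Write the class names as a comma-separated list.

L[SocketStream] = SocketStream + merge(L[FileStream], L[LogStream], [FileStream LogStream])
  take FileStream:  [FileStream Observable object] + [LogStream Stream Buffered Observable Extension Readable object] + [FileStream LogStream]
  take LogStream:  [Observable object] + [LogStream Stream Buffered Observable Extension Readable object] + [LogStream]
  take Stream:  [Observable object] + [Stream Buffered Observable Extension Readable object]
  take Buffered:  [Observable object] + [Buffered Observable Extension Readable object]
  take Observable:  [Observable object] + [Observable Extension Readable object]
  take Extension:  [object] + [Extension Readable object]
  take Readable:  [object] + [Readable object]
  take object:  [object] + [object]

SocketStream, FileStream, LogStream, Stream, Buffered, Observable, Extension, Readable, object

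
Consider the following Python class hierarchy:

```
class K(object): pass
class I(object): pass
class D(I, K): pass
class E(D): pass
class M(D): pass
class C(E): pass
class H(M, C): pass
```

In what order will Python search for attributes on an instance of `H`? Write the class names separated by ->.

H -> M -> C -> E -> D -> I -> K -> object

L[H] = H + merge(L[M], L[C], [M C])
  take M:  [M D I K object] + [C E D I K object] + [M C]
  take C:  [D I K object] + [C E D I K object] + [C]
  take E:  [D I K object] + [E D I K object]
  take D:  [D I K object] + [D I K object]
  take I:  [I K object] + [I K object]
  take K:  [K object] + [K object]
  take object:  [object] + [object]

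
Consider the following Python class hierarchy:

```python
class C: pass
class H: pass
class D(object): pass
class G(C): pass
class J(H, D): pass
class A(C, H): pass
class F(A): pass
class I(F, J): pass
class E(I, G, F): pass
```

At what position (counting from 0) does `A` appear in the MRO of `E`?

4

L[E] = E + merge(L[I], L[G], L[F], [I G F])
  take I:  [I F A C J H D object] + [G C object] + [F A C H object] + [I G F]
  take G:  [F A C J H D object] + [G C object] + [F A C H object] + [G F]
  take F:  [F A C J H D object] + [C object] + [F A C H object] + [F]
  take A:  [A C J H D object] + [C object] + [A C H object]
  take C:  [C J H D object] + [C object] + [C H object]
  take J:  [J H D object] + [object] + [H object]
  take H:  [H D object] + [object] + [H object]
  take D:  [D object] + [object] + [object]
  take object:  [object] + [object] + [object]
MRO: E I G F A C J H D object
A sits at index 4.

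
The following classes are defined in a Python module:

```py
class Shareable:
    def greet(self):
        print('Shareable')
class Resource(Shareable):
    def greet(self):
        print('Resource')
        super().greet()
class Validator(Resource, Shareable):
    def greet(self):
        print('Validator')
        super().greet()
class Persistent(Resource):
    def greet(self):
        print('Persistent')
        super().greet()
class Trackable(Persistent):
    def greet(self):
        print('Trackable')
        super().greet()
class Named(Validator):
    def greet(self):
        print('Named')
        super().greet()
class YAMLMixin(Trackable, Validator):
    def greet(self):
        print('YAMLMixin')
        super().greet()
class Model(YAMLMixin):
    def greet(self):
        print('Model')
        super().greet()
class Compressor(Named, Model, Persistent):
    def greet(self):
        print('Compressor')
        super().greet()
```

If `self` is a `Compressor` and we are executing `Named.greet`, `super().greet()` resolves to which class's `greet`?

Model

L[Compressor] = Compressor + merge(L[Named], L[Model], L[Persistent], [Named Model Persistent])
  take Named:  [Named Validator Resource Shareable object] + [Model YAMLMixin Trackable Persistent Validator Resource Shareable object] + [Persistent Resource Shareable object] + [Named Model Persistent]
  take Model:  [Validator Resource Shareable object] + [Model YAMLMixin Trackable Persistent Validator Resource Shareable object] + [Persistent Resource Shareable object] + [Model Persistent]
  take YAMLMixin:  [Validator Resource Shareable object] + [YAMLMixin Trackable Persistent Validator Resource Shareable object] + [Persistent Resource Shareable object] + [Persistent]
  take Trackable:  [Validator Resource Shareable object] + [Trackable Persistent Validator Resource Shareable object] + [Persistent Resource Shareable object] + [Persistent]
  take Persistent:  [Validator Resource Shareable object] + [Persistent Validator Resource Shareable object] + [Persistent Resource Shareable object] + [Persistent]
  take Validator:  [Validator Resource Shareable object] + [Validator Resource Shareable object] + [Resource Shareable object]
  take Resource:  [Resource Shareable object] + [Resource Shareable object] + [Resource Shareable object]
  take Shareable:  [Shareable object] + [Shareable object] + [Shareable object]
  take object:  [object] + [object] + [object]
MRO: Compressor Named Model YAMLMixin Trackable Persistent Validator Resource Shareable object
super() in Named.greet on a Compressor instance goes to the class after Named in Compressor's MRO: Model.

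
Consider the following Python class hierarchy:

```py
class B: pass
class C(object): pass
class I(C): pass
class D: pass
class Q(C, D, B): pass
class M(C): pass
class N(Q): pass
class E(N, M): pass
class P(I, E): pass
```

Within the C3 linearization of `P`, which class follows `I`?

E

L[P] = P + merge(L[I], L[E], [I E])
  take I:  [I C object] + [E N Q M C D B object] + [I E]
  take E:  [C object] + [E N Q M C D B object] + [E]
  take N:  [C object] + [N Q M C D B object]
  take Q:  [C object] + [Q M C D B object]
  take M:  [C object] + [M C D B object]
  take C:  [C object] + [C D B object]
  take D:  [object] + [D B object]
  take B:  [object] + [B object]
  take object:  [object] + [object]
MRO: P I E N Q M C D B object
I is at position 1; next is E.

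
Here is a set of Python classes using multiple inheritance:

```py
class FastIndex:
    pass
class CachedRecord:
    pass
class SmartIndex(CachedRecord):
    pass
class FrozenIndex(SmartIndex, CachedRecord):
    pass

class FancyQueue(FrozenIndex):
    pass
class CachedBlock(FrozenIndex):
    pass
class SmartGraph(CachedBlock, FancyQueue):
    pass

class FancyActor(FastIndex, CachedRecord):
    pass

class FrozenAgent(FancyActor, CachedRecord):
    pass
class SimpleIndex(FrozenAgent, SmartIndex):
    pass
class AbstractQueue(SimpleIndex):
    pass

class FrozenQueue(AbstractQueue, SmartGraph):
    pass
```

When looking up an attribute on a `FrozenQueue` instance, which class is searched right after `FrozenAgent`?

FancyActor

L[FrozenQueue] = FrozenQueue + merge(L[AbstractQueue], L[SmartGraph], [AbstractQueue SmartGraph])
  take AbstractQueue:  [AbstractQueue SimpleIndex FrozenAgent FancyActor FastIndex SmartIndex CachedRecord object] + [SmartGraph CachedBlock FancyQueue FrozenIndex SmartIndex CachedRecord object] + [AbstractQueue SmartGraph]
  take SimpleIndex:  [SimpleIndex FrozenAgent FancyActor FastIndex SmartIndex CachedRecord object] + [SmartGraph CachedBlock FancyQueue FrozenIndex SmartIndex CachedRecord object] + [SmartGraph]
  take FrozenAgent:  [FrozenAgent FancyActor FastIndex SmartIndex CachedRecord object] + [SmartGraph CachedBlock FancyQueue FrozenIndex SmartIndex CachedRecord object] + [SmartGraph]
  take FancyActor:  [FancyActor FastIndex SmartIndex CachedRecord object] + [SmartGraph CachedBlock FancyQueue FrozenIndex SmartIndex CachedRecord object] + [SmartGraph]
  take FastIndex:  [FastIndex SmartIndex CachedRecord object] + [SmartGraph CachedBlock FancyQueue FrozenIndex SmartIndex CachedRecord object] + [SmartGraph]
  take SmartGraph:  [SmartIndex CachedRecord object] + [SmartGraph CachedBlock FancyQueue FrozenIndex SmartIndex CachedRecord object] + [SmartGraph]
  take CachedBlock:  [SmartIndex CachedRecord object] + [CachedBlock FancyQueue FrozenIndex SmartIndex CachedRecord object]
  take FancyQueue:  [SmartIndex CachedRecord object] + [FancyQueue FrozenIndex SmartIndex CachedRecord object]
  take FrozenIndex:  [SmartIndex CachedRecord object] + [FrozenIndex SmartIndex CachedRecord object]
  take SmartIndex:  [SmartIndex CachedRecord object] + [SmartIndex CachedRecord object]
  take CachedRecord:  [CachedRecord object] + [CachedRecord object]
  take object:  [object] + [object]
MRO: FrozenQueue AbstractQueue SimpleIndex FrozenAgent FancyActor FastIndex SmartGraph CachedBlock FancyQueue FrozenIndex SmartIndex CachedRecord object
FrozenAgent is at position 3; next is FancyActor.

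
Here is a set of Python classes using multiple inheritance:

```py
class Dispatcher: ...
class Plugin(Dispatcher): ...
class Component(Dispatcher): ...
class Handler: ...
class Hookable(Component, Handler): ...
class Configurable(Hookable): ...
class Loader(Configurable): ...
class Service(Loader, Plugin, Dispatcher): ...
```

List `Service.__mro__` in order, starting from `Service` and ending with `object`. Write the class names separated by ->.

L[Service] = Service + merge(L[Loader], L[Plugin], L[Dispatcher], [Loader Plugin Dispatcher])
  take Loader:  [Loader Configurable Hookable Component Dispatcher Handler object] + [Plugin Dispatcher object] + [Dispatcher object] + [Loader Plugin Dispatcher]
  take Configurable:  [Configurable Hookable Component Dispatcher Handler object] + [Plugin Dispatcher object] + [Dispatcher object] + [Plugin Dispatcher]
  take Hookable:  [Hookable Component Dispatcher Handler object] + [Plugin Dispatcher object] + [Dispatcher object] + [Plugin Dispatcher]
  take Component:  [Component Dispatcher Handler object] + [Plugin Dispatcher object] + [Dispatcher object] + [Plugin Dispatcher]
  take Plugin:  [Dispatcher Handler object] + [Plugin Dispatcher object] + [Dispatcher object] + [Plugin Dispatcher]
  take Dispatcher:  [Dispatcher Handler object] + [Dispatcher object] + [Dispatcher object] + [Dispatcher]
  take Handler:  [Handler object] + [object] + [object]
  take object:  [object] + [object] + [object]

Service -> Loader -> Configurable -> Hookable -> Component -> Plugin -> Dispatcher -> Handler -> object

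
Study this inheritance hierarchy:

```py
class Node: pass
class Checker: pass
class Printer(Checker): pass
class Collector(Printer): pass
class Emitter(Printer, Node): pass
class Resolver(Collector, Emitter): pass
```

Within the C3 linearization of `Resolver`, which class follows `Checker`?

L[Resolver] = Resolver + merge(L[Collector], L[Emitter], [Collector Emitter])
  take Collector:  [Collector Printer Checker object] + [Emitter Printer Checker Node object] + [Collector Emitter]
  take Emitter:  [Printer Checker object] + [Emitter Printer Checker Node object] + [Emitter]
  take Printer:  [Printer Checker object] + [Printer Checker Node object]
  take Checker:  [Checker object] + [Checker Node object]
  take Node:  [object] + [Node object]
  take object:  [object] + [object]
MRO: Resolver Collector Emitter Printer Checker Node object
Checker is at position 4; next is Node.

Node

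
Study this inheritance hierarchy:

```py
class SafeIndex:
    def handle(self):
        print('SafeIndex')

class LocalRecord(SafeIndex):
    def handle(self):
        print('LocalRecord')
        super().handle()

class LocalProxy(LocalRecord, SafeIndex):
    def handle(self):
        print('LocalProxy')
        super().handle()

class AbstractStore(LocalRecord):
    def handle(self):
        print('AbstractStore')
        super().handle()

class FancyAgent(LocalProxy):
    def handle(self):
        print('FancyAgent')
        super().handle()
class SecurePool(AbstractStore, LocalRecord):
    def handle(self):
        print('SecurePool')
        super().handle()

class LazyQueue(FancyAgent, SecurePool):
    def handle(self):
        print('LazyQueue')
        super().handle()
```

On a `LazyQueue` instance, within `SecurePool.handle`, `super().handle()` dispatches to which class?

AbstractStore

L[LazyQueue] = LazyQueue + merge(L[FancyAgent], L[SecurePool], [FancyAgent SecurePool])
  take FancyAgent:  [FancyAgent LocalProxy LocalRecord SafeIndex object] + [SecurePool AbstractStore LocalRecord SafeIndex object] + [FancyAgent SecurePool]
  take LocalProxy:  [LocalProxy LocalRecord SafeIndex object] + [SecurePool AbstractStore LocalRecord SafeIndex object] + [SecurePool]
  take SecurePool:  [LocalRecord SafeIndex object] + [SecurePool AbstractStore LocalRecord SafeIndex object] + [SecurePool]
  take AbstractStore:  [LocalRecord SafeIndex object] + [AbstractStore LocalRecord SafeIndex object]
  take LocalRecord:  [LocalRecord SafeIndex object] + [LocalRecord SafeIndex object]
  take SafeIndex:  [SafeIndex object] + [SafeIndex object]
  take object:  [object] + [object]
MRO: LazyQueue FancyAgent LocalProxy SecurePool AbstractStore LocalRecord SafeIndex object
super() in SecurePool.handle on a LazyQueue instance goes to the class after SecurePool in LazyQueue's MRO: AbstractStore.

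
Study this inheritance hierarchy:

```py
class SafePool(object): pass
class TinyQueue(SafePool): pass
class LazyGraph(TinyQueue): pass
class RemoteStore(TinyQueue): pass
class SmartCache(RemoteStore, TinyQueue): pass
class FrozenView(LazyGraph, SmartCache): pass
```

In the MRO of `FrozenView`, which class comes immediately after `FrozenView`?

L[FrozenView] = FrozenView + merge(L[LazyGraph], L[SmartCache], [LazyGraph SmartCache])
  take LazyGraph:  [LazyGraph TinyQueue SafePool object] + [SmartCache RemoteStore TinyQueue SafePool object] + [LazyGraph SmartCache]
  take SmartCache:  [TinyQueue SafePool object] + [SmartCache RemoteStore TinyQueue SafePool object] + [SmartCache]
  take RemoteStore:  [TinyQueue SafePool object] + [RemoteStore TinyQueue SafePool object]
  take TinyQueue:  [TinyQueue SafePool object] + [TinyQueue SafePool object]
  take SafePool:  [SafePool object] + [SafePool object]
  take object:  [object] + [object]
MRO: FrozenView LazyGraph SmartCache RemoteStore TinyQueue SafePool object
FrozenView is at position 0; next is LazyGraph.

LazyGraph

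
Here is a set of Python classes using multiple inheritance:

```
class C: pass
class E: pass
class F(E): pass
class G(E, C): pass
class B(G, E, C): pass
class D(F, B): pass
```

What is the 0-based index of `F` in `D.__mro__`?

L[D] = D + merge(L[F], L[B], [F B])
  take F:  [F E object] + [B G E C object] + [F B]
  take B:  [E object] + [B G E C object] + [B]
  take G:  [E object] + [G E C object]
  take E:  [E object] + [E C object]
  take C:  [object] + [C object]
  take object:  [object] + [object]
MRO: D F B G E C object
F sits at index 1.

1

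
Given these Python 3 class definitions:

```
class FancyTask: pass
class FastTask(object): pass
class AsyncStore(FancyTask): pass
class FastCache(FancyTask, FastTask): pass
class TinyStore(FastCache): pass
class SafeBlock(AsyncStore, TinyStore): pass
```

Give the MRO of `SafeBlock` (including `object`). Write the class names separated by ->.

SafeBlock -> AsyncStore -> TinyStore -> FastCache -> FancyTask -> FastTask -> object

L[SafeBlock] = SafeBlock + merge(L[AsyncStore], L[TinyStore], [AsyncStore TinyStore])
  take AsyncStore:  [AsyncStore FancyTask object] + [TinyStore FastCache FancyTask FastTask object] + [AsyncStore TinyStore]
  take TinyStore:  [FancyTask object] + [TinyStore FastCache FancyTask FastTask object] + [TinyStore]
  take FastCache:  [FancyTask object] + [FastCache FancyTask FastTask object]
  take FancyTask:  [FancyTask object] + [FancyTask FastTask object]
  take FastTask:  [object] + [FastTask object]
  take object:  [object] + [object]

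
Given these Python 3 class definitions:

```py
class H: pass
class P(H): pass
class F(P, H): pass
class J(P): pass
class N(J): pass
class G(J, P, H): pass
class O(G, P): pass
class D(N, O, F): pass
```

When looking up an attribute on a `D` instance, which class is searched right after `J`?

L[D] = D + merge(L[N], L[O], L[F], [N O F])
  take N:  [N J P H object] + [O G J P H object] + [F P H object] + [N O F]
  take O:  [J P H object] + [O G J P H object] + [F P H object] + [O F]
  take G:  [J P H object] + [G J P H object] + [F P H object] + [F]
  take J:  [J P H object] + [J P H object] + [F P H object] + [F]
  take F:  [P H object] + [P H object] + [F P H object] + [F]
  take P:  [P H object] + [P H object] + [P H object]
  take H:  [H object] + [H object] + [H object]
  take object:  [object] + [object] + [object]
MRO: D N O G J F P H object
J is at position 4; next is F.

F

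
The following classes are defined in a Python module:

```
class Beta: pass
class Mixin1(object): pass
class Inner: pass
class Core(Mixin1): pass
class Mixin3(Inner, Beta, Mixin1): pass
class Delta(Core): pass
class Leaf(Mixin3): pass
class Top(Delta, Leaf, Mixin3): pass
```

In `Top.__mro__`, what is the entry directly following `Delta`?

Core

L[Top] = Top + merge(L[Delta], L[Leaf], L[Mixin3], [Delta Leaf Mixin3])
  take Delta:  [Delta Core Mixin1 object] + [Leaf Mixin3 Inner Beta Mixin1 object] + [Mixin3 Inner Beta Mixin1 object] + [Delta Leaf Mixin3]
  take Core:  [Core Mixin1 object] + [Leaf Mixin3 Inner Beta Mixin1 object] + [Mixin3 Inner Beta Mixin1 object] + [Leaf Mixin3]
  take Leaf:  [Mixin1 object] + [Leaf Mixin3 Inner Beta Mixin1 object] + [Mixin3 Inner Beta Mixin1 object] + [Leaf Mixin3]
  take Mixin3:  [Mixin1 object] + [Mixin3 Inner Beta Mixin1 object] + [Mixin3 Inner Beta Mixin1 object] + [Mixin3]
  take Inner:  [Mixin1 object] + [Inner Beta Mixin1 object] + [Inner Beta Mixin1 object]
  take Beta:  [Mixin1 object] + [Beta Mixin1 object] + [Beta Mixin1 object]
  take Mixin1:  [Mixin1 object] + [Mixin1 object] + [Mixin1 object]
  take object:  [object] + [object] + [object]
MRO: Top Delta Core Leaf Mixin3 Inner Beta Mixin1 object
Delta is at position 1; next is Core.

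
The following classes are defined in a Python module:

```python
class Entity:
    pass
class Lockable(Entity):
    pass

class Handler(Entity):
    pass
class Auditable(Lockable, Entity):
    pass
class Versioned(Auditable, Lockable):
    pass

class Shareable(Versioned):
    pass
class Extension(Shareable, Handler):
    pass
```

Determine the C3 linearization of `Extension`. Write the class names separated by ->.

L[Extension] = Extension + merge(L[Shareable], L[Handler], [Shareable Handler])
  take Shareable:  [Shareable Versioned Auditable Lockable Entity object] + [Handler Entity object] + [Shareable Handler]
  take Versioned:  [Versioned Auditable Lockable Entity object] + [Handler Entity object] + [Handler]
  take Auditable:  [Auditable Lockable Entity object] + [Handler Entity object] + [Handler]
  take Lockable:  [Lockable Entity object] + [Handler Entity object] + [Handler]
  take Handler:  [Entity object] + [Handler Entity object] + [Handler]
  take Entity:  [Entity object] + [Entity object]
  take object:  [object] + [object]

Extension -> Shareable -> Versioned -> Auditable -> Lockable -> Handler -> Entity -> object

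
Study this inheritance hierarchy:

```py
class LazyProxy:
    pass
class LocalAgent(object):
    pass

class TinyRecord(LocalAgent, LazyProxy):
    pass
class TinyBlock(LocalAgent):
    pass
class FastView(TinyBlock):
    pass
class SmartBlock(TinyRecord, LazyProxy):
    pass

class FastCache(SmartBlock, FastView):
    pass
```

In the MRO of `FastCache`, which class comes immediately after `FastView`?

TinyBlock

L[FastCache] = FastCache + merge(L[SmartBlock], L[FastView], [SmartBlock FastView])
  take SmartBlock:  [SmartBlock TinyRecord LocalAgent LazyProxy object] + [FastView TinyBlock LocalAgent object] + [SmartBlock FastView]
  take TinyRecord:  [TinyRecord LocalAgent LazyProxy object] + [FastView TinyBlock LocalAgent object] + [FastView]
  take FastView:  [LocalAgent LazyProxy object] + [FastView TinyBlock LocalAgent object] + [FastView]
  take TinyBlock:  [LocalAgent LazyProxy object] + [TinyBlock LocalAgent object]
  take LocalAgent:  [LocalAgent LazyProxy object] + [LocalAgent object]
  take LazyProxy:  [LazyProxy object] + [object]
  take object:  [object] + [object]
MRO: FastCache SmartBlock TinyRecord FastView TinyBlock LocalAgent LazyProxy object
FastView is at position 3; next is TinyBlock.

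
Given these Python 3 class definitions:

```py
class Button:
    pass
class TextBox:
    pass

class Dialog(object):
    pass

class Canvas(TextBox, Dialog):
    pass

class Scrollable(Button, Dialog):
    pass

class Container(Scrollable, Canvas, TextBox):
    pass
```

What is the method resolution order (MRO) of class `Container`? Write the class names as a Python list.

[Container, Scrollable, Button, Canvas, TextBox, Dialog, object]

L[Container] = Container + merge(L[Scrollable], L[Canvas], L[TextBox], [Scrollable Canvas TextBox])
  take Scrollable:  [Scrollable Button Dialog object] + [Canvas TextBox Dialog object] + [TextBox object] + [Scrollable Canvas TextBox]
  take Button:  [Button Dialog object] + [Canvas TextBox Dialog object] + [TextBox object] + [Canvas TextBox]
  take Canvas:  [Dialog object] + [Canvas TextBox Dialog object] + [TextBox object] + [Canvas TextBox]
  take TextBox:  [Dialog object] + [TextBox Dialog object] + [TextBox object] + [TextBox]
  take Dialog:  [Dialog object] + [Dialog object] + [object]
  take object:  [object] + [object] + [object]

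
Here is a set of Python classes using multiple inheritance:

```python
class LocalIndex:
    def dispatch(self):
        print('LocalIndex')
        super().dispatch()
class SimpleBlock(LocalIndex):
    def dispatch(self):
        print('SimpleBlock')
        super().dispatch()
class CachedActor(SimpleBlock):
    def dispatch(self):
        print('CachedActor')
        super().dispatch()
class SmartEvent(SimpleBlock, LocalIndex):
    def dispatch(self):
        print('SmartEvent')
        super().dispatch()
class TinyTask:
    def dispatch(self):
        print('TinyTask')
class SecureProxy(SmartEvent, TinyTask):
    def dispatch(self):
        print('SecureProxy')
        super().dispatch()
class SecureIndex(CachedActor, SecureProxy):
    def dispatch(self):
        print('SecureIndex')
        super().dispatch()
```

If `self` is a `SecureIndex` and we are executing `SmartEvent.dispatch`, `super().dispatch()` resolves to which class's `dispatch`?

SimpleBlock

L[SecureIndex] = SecureIndex + merge(L[CachedActor], L[SecureProxy], [CachedActor SecureProxy])
  take CachedActor:  [CachedActor SimpleBlock LocalIndex object] + [SecureProxy SmartEvent SimpleBlock LocalIndex TinyTask object] + [CachedActor SecureProxy]
  take SecureProxy:  [SimpleBlock LocalIndex object] + [SecureProxy SmartEvent SimpleBlock LocalIndex TinyTask object] + [SecureProxy]
  take SmartEvent:  [SimpleBlock LocalIndex object] + [SmartEvent SimpleBlock LocalIndex TinyTask object]
  take SimpleBlock:  [SimpleBlock LocalIndex object] + [SimpleBlock LocalIndex TinyTask object]
  take LocalIndex:  [LocalIndex object] + [LocalIndex TinyTask object]
  take TinyTask:  [object] + [TinyTask object]
  take object:  [object] + [object]
MRO: SecureIndex CachedActor SecureProxy SmartEvent SimpleBlock LocalIndex TinyTask object
super() in SmartEvent.dispatch on a SecureIndex instance goes to the class after SmartEvent in SecureIndex's MRO: SimpleBlock.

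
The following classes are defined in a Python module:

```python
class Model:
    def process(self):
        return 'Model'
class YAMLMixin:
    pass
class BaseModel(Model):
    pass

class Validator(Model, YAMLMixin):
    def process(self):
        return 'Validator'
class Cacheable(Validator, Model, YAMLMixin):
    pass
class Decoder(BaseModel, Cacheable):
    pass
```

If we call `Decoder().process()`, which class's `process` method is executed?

L[Decoder] = Decoder + merge(L[BaseModel], L[Cacheable], [BaseModel Cacheable])
  take BaseModel:  [BaseModel Model object] + [Cacheable Validator Model YAMLMixin object] + [BaseModel Cacheable]
  take Cacheable:  [Model object] + [Cacheable Validator Model YAMLMixin object] + [Cacheable]
  take Validator:  [Model object] + [Validator Model YAMLMixin object]
  take Model:  [Model object] + [Model YAMLMixin object]
  take YAMLMixin:  [object] + [YAMLMixin object]
  take object:  [object] + [object]
MRO: Decoder BaseModel Cacheable Validator Model YAMLMixin object
process is defined in: Model, Validator. First along the MRO is Validator.

Validator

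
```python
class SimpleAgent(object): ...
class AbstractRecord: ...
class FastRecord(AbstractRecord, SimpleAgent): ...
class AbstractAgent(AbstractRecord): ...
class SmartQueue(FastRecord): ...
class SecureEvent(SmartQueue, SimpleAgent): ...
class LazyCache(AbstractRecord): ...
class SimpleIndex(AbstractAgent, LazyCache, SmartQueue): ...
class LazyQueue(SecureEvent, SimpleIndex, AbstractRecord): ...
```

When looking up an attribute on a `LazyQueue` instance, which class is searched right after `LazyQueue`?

L[LazyQueue] = LazyQueue + merge(L[SecureEvent], L[SimpleIndex], L[AbstractRecord], [SecureEvent SimpleIndex AbstractRecord])
  take SecureEvent:  [SecureEvent SmartQueue FastRecord AbstractRecord SimpleAgent object] + [SimpleIndex AbstractAgent LazyCache SmartQueue FastRecord AbstractRecord SimpleAgent object] + [AbstractRecord object] + [SecureEvent SimpleIndex AbstractRecord]
  take SimpleIndex:  [SmartQueue FastRecord AbstractRecord SimpleAgent object] + [SimpleIndex AbstractAgent LazyCache SmartQueue FastRecord AbstractRecord SimpleAgent object] + [AbstractRecord object] + [SimpleIndex AbstractRecord]
  take AbstractAgent:  [SmartQueue FastRecord AbstractRecord SimpleAgent object] + [AbstractAgent LazyCache SmartQueue FastRecord AbstractRecord SimpleAgent object] + [AbstractRecord object] + [AbstractRecord]
  take LazyCache:  [SmartQueue FastRecord AbstractRecord SimpleAgent object] + [LazyCache SmartQueue FastRecord AbstractRecord SimpleAgent object] + [AbstractRecord object] + [AbstractRecord]
  take SmartQueue:  [SmartQueue FastRecord AbstractRecord SimpleAgent object] + [SmartQueue FastRecord AbstractRecord SimpleAgent object] + [AbstractRecord object] + [AbstractRecord]
  take FastRecord:  [FastRecord AbstractRecord SimpleAgent object] + [FastRecord AbstractRecord SimpleAgent object] + [AbstractRecord object] + [AbstractRecord]
  take AbstractRecord:  [AbstractRecord SimpleAgent object] + [AbstractRecord SimpleAgent object] + [AbstractRecord object] + [AbstractRecord]
  take SimpleAgent:  [SimpleAgent object] + [SimpleAgent object] + [object]
  take object:  [object] + [object] + [object]
MRO: LazyQueue SecureEvent SimpleIndex AbstractAgent LazyCache SmartQueue FastRecord AbstractRecord SimpleAgent object
LazyQueue is at position 0; next is SecureEvent.

SecureEvent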